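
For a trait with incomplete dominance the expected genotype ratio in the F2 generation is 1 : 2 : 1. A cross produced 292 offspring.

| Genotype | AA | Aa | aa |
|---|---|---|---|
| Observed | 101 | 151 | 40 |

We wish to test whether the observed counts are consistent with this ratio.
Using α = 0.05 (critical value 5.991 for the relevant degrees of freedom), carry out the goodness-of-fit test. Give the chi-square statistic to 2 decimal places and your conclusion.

25.83; reject

Ratio total = 4. Expected counts: 292×1/4 = 73, 292×2/4 = 146, 292×1/4 = 73.
χ² = (101−73)²/73 + (151−146)²/146 + (40−73)²/73
   = 10.740 + 0.171 + 14.918
Sum = 25.83
df = 2. Since 25.83 > 5.991, we reject H₀.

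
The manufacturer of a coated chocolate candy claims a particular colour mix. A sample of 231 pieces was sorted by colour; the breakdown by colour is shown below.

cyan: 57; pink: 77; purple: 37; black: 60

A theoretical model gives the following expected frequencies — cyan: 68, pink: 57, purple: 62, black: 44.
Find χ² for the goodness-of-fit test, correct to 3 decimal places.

cyan: (57 − 68)²/68 = 121/68 = 1.7794
pink: (77 − 57)²/57 = 400/57 = 7.0175
purple: (37 − 62)²/62 = 625/62 = 10.0806
black: (60 − 44)²/44 = 256/44 = 5.8182
Sum = 24.696

24.696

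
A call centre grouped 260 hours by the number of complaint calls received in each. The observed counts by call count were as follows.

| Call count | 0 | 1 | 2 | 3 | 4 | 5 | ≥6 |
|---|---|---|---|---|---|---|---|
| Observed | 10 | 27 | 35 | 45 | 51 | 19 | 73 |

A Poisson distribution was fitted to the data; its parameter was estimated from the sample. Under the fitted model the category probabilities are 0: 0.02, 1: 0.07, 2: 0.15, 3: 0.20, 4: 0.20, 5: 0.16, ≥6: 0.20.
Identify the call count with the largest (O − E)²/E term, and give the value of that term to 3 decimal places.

Expected counts E_i = n·p_i: 260×0.02 = 5.2, 260×0.07 = 18.2, 260×0.15 = 39, 260×0.20 = 52, 260×0.20 = 52, 260×0.16 = 41.6, 260×0.20 = 52.
cat         O        E   (O−E)²/E
0          10      5.2     4.4308
1          27     18.2     4.2549
2          35       39     0.4103
3          45       52     0.9423
4          51       52     0.0192
5          19     41.6    12.2779
≥6         73       52     8.4808
The largest term is for 5: 12.278.

5, 12.278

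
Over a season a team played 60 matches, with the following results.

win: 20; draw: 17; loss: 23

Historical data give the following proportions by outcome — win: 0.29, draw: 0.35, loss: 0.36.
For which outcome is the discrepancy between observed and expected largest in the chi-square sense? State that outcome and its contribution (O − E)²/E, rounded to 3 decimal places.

Expected counts E_i = n·p_i: 60×0.29 = 17.4, 60×0.35 = 21, 60×0.36 = 21.6.
win: (20 − 17.4)²/17.4 = 6.76/17.4 = 0.3885
draw: (17 − 21)²/21 = 16/21 = 0.7619
loss: (23 − 21.6)²/21.6 = 1.96/21.6 = 0.0907
The largest term is for draw: 0.762.

draw, 0.762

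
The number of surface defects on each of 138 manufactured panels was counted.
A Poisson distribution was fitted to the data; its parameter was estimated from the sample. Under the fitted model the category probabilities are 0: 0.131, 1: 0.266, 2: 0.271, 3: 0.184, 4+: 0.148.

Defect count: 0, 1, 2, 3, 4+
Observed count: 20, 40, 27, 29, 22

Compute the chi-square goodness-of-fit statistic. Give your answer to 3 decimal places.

4.025

Expected counts E_i = n·p_i: 138×0.131 = 18.078, 138×0.266 = 36.708, 138×0.271 = 37.398, 138×0.184 = 25.392, 138×0.148 = 20.424.
cat         O        E   (O−E)²/E
0          20   18.078     0.2043
1          40   36.708     0.2952
2          27   37.398     2.8910
3          29   25.392     0.5127
4+         22   20.424     0.1216
Sum = 4.025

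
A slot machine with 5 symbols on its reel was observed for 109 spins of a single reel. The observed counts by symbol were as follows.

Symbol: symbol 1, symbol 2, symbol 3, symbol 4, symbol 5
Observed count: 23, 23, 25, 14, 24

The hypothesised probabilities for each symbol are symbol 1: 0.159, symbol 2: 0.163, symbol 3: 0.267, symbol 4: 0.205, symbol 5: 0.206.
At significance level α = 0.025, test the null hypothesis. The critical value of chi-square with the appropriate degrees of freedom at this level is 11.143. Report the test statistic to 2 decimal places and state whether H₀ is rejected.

Expected counts E_i = n·p_i: 109×0.159 = 17.331, 109×0.163 = 17.767, 109×0.267 = 29.103, 109×0.205 = 22.345, 109×0.206 = 22.454.
χ² = (23−17.331)²/17.331 + (23−17.767)²/17.767 + (25−29.103)²/29.103 + (14−22.345)²/22.345 + (24−22.454)²/22.454
   = 1.854 + 1.541 + 0.578 + 3.117 + 0.106
Sum = 7.20
df = 4. Since 7.20 < 11.143, we do not reject H₀.

7.20; do not reject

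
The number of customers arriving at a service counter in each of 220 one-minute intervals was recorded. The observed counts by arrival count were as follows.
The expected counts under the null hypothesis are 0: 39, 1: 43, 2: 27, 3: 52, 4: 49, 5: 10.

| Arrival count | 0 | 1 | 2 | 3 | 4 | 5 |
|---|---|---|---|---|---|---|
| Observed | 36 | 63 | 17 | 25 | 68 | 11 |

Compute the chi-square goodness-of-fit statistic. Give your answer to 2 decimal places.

χ² = (36−39)²/39 + (63−43)²/43 + (17−27)²/27 + (25−52)²/52 + (68−49)²/49 + (11−10)²/10
   = 0.231 + 9.302 + 3.704 + 14.019 + 7.367 + 0.100
Sum = 34.72

34.72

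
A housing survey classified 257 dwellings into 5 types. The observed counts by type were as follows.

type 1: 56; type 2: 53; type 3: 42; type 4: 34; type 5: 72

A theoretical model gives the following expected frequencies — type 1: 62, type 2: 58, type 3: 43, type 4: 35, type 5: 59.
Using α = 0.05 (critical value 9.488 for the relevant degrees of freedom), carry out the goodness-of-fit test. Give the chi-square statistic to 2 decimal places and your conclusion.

3.93; do not reject

cat         O        E   (O−E)²/E
type 1     56       62      0.581
type 2     53       58      0.431
type 3     42       43      0.023
type 4     34       35      0.029
type 5     72       59      2.864
Sum = 3.93
df = 4. Since 3.93 < 9.488, we do not reject H₀.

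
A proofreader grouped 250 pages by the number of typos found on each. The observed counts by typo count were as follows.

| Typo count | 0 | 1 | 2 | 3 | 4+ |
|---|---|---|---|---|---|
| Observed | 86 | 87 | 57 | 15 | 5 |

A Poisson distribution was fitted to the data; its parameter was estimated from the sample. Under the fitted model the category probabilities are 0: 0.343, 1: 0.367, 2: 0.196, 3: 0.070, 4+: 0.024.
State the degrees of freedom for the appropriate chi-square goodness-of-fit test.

3

There are k = 5 categories and 1 parameter estimated from the data, so df = 5 − 1 − 1 = 3.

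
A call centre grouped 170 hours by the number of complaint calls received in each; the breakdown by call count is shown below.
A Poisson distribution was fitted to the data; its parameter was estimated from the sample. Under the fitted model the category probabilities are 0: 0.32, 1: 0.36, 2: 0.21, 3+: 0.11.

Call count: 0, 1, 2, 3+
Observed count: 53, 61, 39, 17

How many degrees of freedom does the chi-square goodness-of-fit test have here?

There are k = 4 categories and 1 parameter estimated from the data, so df = 4 − 1 − 1 = 2.

2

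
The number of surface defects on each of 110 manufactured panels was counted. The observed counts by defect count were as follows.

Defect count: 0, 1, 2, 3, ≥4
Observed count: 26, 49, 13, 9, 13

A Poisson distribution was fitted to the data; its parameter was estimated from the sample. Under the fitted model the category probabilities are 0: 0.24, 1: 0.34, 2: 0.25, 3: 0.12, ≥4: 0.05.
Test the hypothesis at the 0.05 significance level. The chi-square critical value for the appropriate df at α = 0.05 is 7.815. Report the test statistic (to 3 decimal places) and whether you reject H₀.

22.813; reject

Expected counts E_i = n·p_i: 110×0.24 = 26.4, 110×0.34 = 37.4, 110×0.25 = 27.5, 110×0.12 = 13.2, 110×0.05 = 5.5.
χ² = (26−26.4)²/26.4 + (49−37.4)²/37.4 + (13−27.5)²/27.5 + (9−13.2)²/13.2 + (13−5.5)²/5.5
   = 0.0061 + 3.5979 + 7.6455 + 1.3364 + 10.2273
Sum = 22.813
df = 3. Since 22.813 > 7.815, we reject H₀.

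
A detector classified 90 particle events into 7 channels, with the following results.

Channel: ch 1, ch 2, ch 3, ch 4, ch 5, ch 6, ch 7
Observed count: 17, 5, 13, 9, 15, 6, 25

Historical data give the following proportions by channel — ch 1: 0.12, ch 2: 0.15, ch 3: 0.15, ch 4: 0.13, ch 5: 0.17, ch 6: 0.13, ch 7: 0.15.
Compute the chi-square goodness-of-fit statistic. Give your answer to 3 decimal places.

22.132

Expected counts E_i = n·p_i: 90×0.12 = 10.8, 90×0.15 = 13.5, 90×0.15 = 13.5, 90×0.13 = 11.7, 90×0.17 = 15.3, 90×0.13 = 11.7, 90×0.15 = 13.5.
χ² = (17−10.8)²/10.8 + (5−13.5)²/13.5 + (13−13.5)²/13.5 + (9−11.7)²/11.7 + (15−15.3)²/15.3 + (6−11.7)²/11.7 + (25−13.5)²/13.5
   = 3.5593 + 5.3519 + 0.0185 + 0.6231 + 0.0059 + 2.7769 + 9.7963
Sum = 22.132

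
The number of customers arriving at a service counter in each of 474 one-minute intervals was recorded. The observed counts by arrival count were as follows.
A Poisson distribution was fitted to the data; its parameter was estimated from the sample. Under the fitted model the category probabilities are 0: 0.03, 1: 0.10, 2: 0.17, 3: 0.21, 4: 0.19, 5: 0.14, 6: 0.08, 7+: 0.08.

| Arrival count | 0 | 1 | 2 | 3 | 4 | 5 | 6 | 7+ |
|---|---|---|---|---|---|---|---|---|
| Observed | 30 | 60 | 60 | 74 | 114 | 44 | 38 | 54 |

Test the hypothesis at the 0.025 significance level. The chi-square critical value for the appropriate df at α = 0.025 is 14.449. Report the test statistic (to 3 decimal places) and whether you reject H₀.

53.387; reject

Expected counts E_i = n·p_i: 474×0.03 = 14.22, 474×0.10 = 47.4, 474×0.17 = 80.58, 474×0.21 = 99.54, 474×0.19 = 90.06, 474×0.14 = 66.36, 474×0.08 = 37.92, 474×0.08 = 37.92.
0: (30 − 14.22)²/14.22 = 249.0084/14.22 = 17.5111
1: (60 − 47.4)²/47.4 = 158.76/47.4 = 3.3494
2: (60 − 80.58)²/80.58 = 423.5364/80.58 = 5.2561
3: (74 − 99.54)²/99.54 = 652.2916/99.54 = 6.5531
4: (114 − 90.06)²/90.06 = 573.1236/90.06 = 6.3638
5: (44 − 66.36)²/66.36 = 499.9696/66.36 = 7.5342
6: (38 − 37.92)²/37.92 = 0.0064/37.92 = 0.0002
7+: (54 − 37.92)²/37.92 = 258.5664/37.92 = 6.8187
Sum = 53.387
df = 6. Since 53.387 > 14.449, we reject H₀.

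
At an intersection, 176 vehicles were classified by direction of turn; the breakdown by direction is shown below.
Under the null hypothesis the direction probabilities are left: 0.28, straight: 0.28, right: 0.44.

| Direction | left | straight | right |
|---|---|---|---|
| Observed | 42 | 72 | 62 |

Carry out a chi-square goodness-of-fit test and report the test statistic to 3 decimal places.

14.629

Expected counts E_i = n·p_i: 176×0.28 = 49.28, 176×0.28 = 49.28, 176×0.44 = 77.44.
cat           O        E   (O−E)²/E
left         42    49.28     1.0755
straight     72    49.28    10.4748
right        62    77.44     3.0784
Sum = 14.629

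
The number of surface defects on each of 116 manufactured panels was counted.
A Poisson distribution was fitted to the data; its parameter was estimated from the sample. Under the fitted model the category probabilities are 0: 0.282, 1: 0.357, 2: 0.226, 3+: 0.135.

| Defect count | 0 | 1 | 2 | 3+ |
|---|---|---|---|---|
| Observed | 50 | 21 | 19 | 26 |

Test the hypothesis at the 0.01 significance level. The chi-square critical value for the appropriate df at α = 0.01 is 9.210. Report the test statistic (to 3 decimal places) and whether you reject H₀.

Expected counts E_i = n·p_i: 116×0.282 = 32.712, 116×0.357 = 41.412, 116×0.226 = 26.216, 116×0.135 = 15.66.
χ² = (50−32.712)²/32.712 + (21−41.412)²/41.412 + (19−26.216)²/26.216 + (26−15.66)²/15.66
   = 9.1366 + 10.0611 + 1.9862 + 6.8273
Sum = 28.011
df = 2. Since 28.011 > 9.210, we reject H₀.

28.011; reject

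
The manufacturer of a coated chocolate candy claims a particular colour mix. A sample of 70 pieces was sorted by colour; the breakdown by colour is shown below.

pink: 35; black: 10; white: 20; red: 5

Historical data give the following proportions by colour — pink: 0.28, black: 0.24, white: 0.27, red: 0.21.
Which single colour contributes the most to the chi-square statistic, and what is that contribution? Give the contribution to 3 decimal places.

Expected counts E_i = n·p_i: 70×0.28 = 19.6, 70×0.24 = 16.8, 70×0.27 = 18.9, 70×0.21 = 14.7.
χ² = (35−19.6)²/19.6 + (10−16.8)²/16.8 + (20−18.9)²/18.9 + (5−14.7)²/14.7
   = 12.1000 + 2.7524 + 0.0640 + 6.4007
The largest term is for pink: 12.100.

pink, 12.100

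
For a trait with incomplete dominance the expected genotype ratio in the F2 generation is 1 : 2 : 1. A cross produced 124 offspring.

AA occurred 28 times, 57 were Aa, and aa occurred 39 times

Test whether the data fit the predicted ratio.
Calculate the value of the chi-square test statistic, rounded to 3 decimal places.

2.758

Ratio total = 4. Expected counts: 124×1/4 = 31, 124×2/4 = 62, 124×1/4 = 31.
χ² = (28−31)²/31 + (57−62)²/62 + (39−31)²/31
   = 0.2903 + 0.4032 + 2.0645
Sum = 2.758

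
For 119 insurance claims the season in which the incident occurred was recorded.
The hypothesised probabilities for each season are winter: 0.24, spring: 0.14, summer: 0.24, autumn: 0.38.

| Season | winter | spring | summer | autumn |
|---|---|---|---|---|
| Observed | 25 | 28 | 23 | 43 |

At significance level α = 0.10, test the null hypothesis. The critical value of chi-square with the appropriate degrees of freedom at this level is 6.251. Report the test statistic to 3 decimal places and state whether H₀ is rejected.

9.354; reject

Expected counts E_i = n·p_i: 119×0.24 = 28.56, 119×0.14 = 16.66, 119×0.24 = 28.56, 119×0.38 = 45.22.
χ² = (25−28.56)²/28.56 + (28−16.66)²/16.66 + (23−28.56)²/28.56 + (43−45.22)²/45.22
   = 0.4438 + 7.7188 + 1.0824 + 0.1090
Sum = 9.354
df = 3. Since 9.354 > 6.251, we reject H₀.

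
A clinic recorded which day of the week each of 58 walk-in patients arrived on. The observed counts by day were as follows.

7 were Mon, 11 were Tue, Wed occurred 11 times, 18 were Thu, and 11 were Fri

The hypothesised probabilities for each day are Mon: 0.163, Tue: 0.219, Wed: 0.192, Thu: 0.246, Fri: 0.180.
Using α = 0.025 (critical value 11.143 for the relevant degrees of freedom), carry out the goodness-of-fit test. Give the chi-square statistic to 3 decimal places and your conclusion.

Expected counts E_i = n·p_i: 58×0.163 = 9.454, 58×0.219 = 12.702, 58×0.192 = 11.136, 58×0.246 = 14.268, 58×0.180 = 10.44.
cat         O        E   (O−E)²/E
Mon         7    9.454     0.6370
Tue        11   12.702     0.2281
Wed        11   11.136     0.0017
Thu        18   14.268     0.9762
Fri        11    10.44     0.0300
Sum = 1.873
df = 4. Since 1.873 < 11.143, we do not reject H₀.

1.873; do not reject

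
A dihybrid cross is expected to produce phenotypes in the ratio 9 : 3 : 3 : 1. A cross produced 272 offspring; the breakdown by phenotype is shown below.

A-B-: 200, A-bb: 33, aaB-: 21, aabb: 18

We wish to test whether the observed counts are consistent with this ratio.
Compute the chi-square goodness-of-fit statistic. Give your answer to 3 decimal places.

38.497

Ratio total = 16. Expected counts: 272×9/16 = 153, 272×3/16 = 51, 272×3/16 = 51, 272×1/16 = 17.
A-B-: (200 − 153)²/153 = 2209/153 = 14.4379
A-bb: (33 − 51)²/51 = 324/51 = 6.3529
aaB-: (21 − 51)²/51 = 900/51 = 17.6471
aabb: (18 − 17)²/17 = 1/17 = 0.0588
Sum = 38.497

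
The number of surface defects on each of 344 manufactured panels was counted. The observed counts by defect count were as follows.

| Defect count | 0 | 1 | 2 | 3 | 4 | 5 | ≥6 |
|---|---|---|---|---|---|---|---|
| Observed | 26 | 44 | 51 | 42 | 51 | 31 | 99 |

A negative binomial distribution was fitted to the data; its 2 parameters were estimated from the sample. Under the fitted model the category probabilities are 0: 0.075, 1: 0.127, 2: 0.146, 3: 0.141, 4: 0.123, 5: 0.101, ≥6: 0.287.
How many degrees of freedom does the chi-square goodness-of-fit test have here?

There are k = 7 categories and 2 parameters estimated from the data, so df = 7 − 1 − 2 = 4.

4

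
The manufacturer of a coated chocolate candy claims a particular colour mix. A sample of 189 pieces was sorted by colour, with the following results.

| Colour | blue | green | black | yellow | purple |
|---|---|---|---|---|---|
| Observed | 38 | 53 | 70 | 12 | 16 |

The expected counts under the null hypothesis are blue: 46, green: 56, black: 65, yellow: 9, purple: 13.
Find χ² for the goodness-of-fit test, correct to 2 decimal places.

3.63

cat         O        E   (O−E)²/E
blue       38       46      1.391
green      53       56      0.161
black      70       65      0.385
yellow     12        9      1.000
purple     16       13      0.692
Sum = 3.63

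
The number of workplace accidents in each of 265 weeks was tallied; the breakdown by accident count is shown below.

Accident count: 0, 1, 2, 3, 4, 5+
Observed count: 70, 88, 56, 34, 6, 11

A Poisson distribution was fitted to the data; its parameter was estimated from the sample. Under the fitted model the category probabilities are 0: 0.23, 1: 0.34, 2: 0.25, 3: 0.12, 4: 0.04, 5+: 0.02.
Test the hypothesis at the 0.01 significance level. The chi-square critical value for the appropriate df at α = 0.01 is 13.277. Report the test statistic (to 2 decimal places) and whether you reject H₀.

11.26; do not reject

Expected counts E_i = n·p_i: 265×0.23 = 60.95, 265×0.34 = 90.1, 265×0.25 = 66.25, 265×0.12 = 31.8, 265×0.04 = 10.6, 265×0.02 = 5.3.
0: (70 − 60.95)²/60.95 = 81.9025/60.95 = 1.344
1: (88 − 90.1)²/90.1 = 4.41/90.1 = 0.049
2: (56 − 66.25)²/66.25 = 105.0625/66.25 = 1.586
3: (34 − 31.8)²/31.8 = 4.84/31.8 = 0.152
4: (6 − 10.6)²/10.6 = 21.16/10.6 = 1.996
5+: (11 − 5.3)²/5.3 = 32.49/5.3 = 6.130
Sum = 11.26
df = 4. Since 11.26 < 13.277, we do not reject H₀.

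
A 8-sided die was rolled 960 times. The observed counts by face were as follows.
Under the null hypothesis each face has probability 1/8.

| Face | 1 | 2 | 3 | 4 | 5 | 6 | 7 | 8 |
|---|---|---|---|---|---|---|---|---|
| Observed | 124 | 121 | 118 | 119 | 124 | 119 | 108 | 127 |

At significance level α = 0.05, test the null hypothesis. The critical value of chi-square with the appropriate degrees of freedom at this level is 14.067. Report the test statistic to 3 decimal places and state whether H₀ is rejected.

Expected count for each of the 8 categories: 960/8 = 120.
1: (124 − 120)²/120 = 16/120 = 0.1333
2: (121 − 120)²/120 = 1/120 = 0.0083
3: (118 − 120)²/120 = 4/120 = 0.0333
4: (119 − 120)²/120 = 1/120 = 0.0083
5: (124 − 120)²/120 = 16/120 = 0.1333
6: (119 − 120)²/120 = 1/120 = 0.0083
7: (108 − 120)²/120 = 144/120 = 1.2000
8: (127 − 120)²/120 = 49/120 = 0.4083
Sum = 1.933
df = 7. Since 1.933 < 14.067, we do not reject H₀.

1.933; do not reject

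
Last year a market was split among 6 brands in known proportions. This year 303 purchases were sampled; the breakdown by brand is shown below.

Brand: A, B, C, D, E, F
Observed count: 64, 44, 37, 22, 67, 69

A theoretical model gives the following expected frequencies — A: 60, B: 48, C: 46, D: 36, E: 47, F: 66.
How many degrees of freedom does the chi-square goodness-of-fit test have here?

5

There are k = 6 categories and no parameters were estimated from the data, so df = 6 − 1 = 5.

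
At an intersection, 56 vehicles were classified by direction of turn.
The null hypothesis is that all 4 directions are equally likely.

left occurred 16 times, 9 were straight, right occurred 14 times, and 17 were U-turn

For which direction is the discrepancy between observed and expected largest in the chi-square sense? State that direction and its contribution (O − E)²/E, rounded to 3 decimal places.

Under H₀ each category has probability 1/4, so each expected count is 56/4 = 14.
χ² = (16−14)²/14 + (9−14)²/14 + (14−14)²/14 + (17−14)²/14
   = 0.2857 + 1.7857 + 0.0000 + 0.6429
The largest term is for straight: 1.786.

straight, 1.786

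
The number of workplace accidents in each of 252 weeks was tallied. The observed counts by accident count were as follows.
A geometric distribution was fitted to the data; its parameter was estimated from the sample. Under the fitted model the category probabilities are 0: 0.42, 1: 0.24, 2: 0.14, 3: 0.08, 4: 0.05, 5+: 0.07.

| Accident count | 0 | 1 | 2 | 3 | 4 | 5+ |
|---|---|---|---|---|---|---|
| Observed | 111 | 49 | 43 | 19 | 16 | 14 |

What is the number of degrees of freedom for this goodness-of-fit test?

There are k = 6 categories and 1 parameter estimated from the data, so df = 6 − 1 − 1 = 4.

4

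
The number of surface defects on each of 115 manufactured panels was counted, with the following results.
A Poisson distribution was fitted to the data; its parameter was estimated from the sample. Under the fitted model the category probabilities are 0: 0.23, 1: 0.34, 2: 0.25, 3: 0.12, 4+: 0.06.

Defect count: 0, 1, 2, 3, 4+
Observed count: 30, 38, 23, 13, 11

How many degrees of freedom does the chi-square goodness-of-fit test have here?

3

There are k = 5 categories and 1 parameter estimated from the data, so df = 5 − 1 − 1 = 3.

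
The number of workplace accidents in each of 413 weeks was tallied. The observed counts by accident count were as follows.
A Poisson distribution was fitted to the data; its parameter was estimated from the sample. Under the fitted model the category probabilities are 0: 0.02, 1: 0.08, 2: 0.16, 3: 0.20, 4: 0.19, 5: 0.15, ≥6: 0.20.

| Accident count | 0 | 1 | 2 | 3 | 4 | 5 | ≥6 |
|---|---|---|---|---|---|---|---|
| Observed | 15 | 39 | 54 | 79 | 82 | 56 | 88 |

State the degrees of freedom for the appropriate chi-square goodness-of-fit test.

There are k = 7 categories and 1 parameter estimated from the data, so df = 7 − 1 − 1 = 5.

5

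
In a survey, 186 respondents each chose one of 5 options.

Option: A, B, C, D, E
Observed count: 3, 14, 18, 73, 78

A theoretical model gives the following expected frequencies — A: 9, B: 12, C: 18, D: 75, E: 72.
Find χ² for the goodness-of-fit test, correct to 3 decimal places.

A: (3 − 9)²/9 = 36/9 = 4.0000
B: (14 − 12)²/12 = 4/12 = 0.3333
C: (18 − 18)²/18 = 0/18 = 0.0000
D: (73 − 75)²/75 = 4/75 = 0.0533
E: (78 − 72)²/72 = 36/72 = 0.5000
Sum = 4.887

4.887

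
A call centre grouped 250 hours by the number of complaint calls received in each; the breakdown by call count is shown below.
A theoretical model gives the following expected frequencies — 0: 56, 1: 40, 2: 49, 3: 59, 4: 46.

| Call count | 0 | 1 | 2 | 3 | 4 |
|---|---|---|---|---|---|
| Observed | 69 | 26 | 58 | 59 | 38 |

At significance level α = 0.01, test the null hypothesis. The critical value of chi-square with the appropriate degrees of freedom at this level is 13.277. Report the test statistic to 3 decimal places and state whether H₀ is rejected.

0: (69 − 56)²/56 = 169/56 = 3.0179
1: (26 − 40)²/40 = 196/40 = 4.9000
2: (58 − 49)²/49 = 81/49 = 1.6531
3: (59 − 59)²/59 = 0/59 = 0.0000
4: (38 − 46)²/46 = 64/46 = 1.3913
Sum = 10.962
df = 4. Since 10.962 < 13.277, we do not reject H₀.

10.962; do not reject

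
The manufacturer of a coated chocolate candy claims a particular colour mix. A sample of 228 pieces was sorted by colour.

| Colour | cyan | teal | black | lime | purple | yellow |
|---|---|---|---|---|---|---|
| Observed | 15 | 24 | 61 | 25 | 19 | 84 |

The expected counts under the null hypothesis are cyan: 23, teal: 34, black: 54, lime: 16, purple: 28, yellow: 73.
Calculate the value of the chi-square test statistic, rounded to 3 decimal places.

16.244

cyan: (15 − 23)²/23 = 64/23 = 2.7826
teal: (24 − 34)²/34 = 100/34 = 2.9412
black: (61 − 54)²/54 = 49/54 = 0.9074
lime: (25 − 16)²/16 = 81/16 = 5.0625
purple: (19 − 28)²/28 = 81/28 = 2.8929
yellow: (84 − 73)²/73 = 121/73 = 1.6575
Sum = 16.244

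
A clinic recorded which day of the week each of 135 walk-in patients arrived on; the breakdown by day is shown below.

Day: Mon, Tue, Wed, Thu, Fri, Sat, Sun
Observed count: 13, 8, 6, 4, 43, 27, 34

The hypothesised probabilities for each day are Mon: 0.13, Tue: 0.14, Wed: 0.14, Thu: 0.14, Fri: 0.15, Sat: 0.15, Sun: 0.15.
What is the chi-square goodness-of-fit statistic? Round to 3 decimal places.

Expected counts E_i = n·p_i: 135×0.13 = 17.55, 135×0.14 = 18.9, 135×0.14 = 18.9, 135×0.14 = 18.9, 135×0.15 = 20.25, 135×0.15 = 20.25, 135×0.15 = 20.25.
cat         O        E   (O−E)²/E
Mon        13    17.55     1.1796
Tue         8     18.9     6.2862
Wed         6     18.9     8.8048
Thu         4     18.9    11.7466
Fri        43    20.25    25.5586
Sat        27    20.25     2.2500
Sun        34    20.25     9.3364
Sum = 65.162

65.162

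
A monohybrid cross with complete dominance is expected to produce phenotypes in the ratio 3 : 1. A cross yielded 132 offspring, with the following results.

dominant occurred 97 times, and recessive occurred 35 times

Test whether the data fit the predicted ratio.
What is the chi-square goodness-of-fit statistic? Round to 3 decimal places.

0.162

Ratio total = 4. Expected counts: 132×3/4 = 99, 132×1/4 = 33.
dominant: (97 − 99)²/99 = 4/99 = 0.0404
recessive: (35 − 33)²/33 = 4/33 = 0.1212
Sum = 0.162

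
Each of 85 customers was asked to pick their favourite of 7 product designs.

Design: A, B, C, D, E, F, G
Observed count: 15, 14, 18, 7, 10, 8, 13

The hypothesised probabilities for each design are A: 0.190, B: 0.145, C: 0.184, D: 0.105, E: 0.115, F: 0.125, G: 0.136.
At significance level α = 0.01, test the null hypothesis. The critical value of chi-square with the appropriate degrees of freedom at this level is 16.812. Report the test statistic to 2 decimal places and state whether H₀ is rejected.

Expected counts E_i = n·p_i: 85×0.190 = 16.15, 85×0.145 = 12.325, 85×0.184 = 15.64, 85×0.105 = 8.925, 85×0.115 = 9.775, 85×0.125 = 10.625, 85×0.136 = 11.56.
A: (15 − 16.15)²/16.15 = 1.3225/16.15 = 0.082
B: (14 − 12.325)²/12.325 = 2.805625/12.325 = 0.228
C: (18 − 15.64)²/15.64 = 5.5696/15.64 = 0.356
D: (7 − 8.925)²/8.925 = 3.705625/8.925 = 0.415
E: (10 − 9.775)²/9.775 = 0.050625/9.775 = 0.005
F: (8 − 10.625)²/10.625 = 6.890625/10.625 = 0.649
G: (13 − 11.56)²/11.56 = 2.0736/11.56 = 0.179
Sum = 1.91
df = 6. Since 1.91 < 16.812, we do not reject H₀.

1.91; do not reject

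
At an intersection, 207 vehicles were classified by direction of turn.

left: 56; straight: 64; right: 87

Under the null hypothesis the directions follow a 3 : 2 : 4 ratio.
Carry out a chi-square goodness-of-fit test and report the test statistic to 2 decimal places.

Ratio total = 9. Expected counts: 207×3/9 = 69, 207×2/9 = 46, 207×4/9 = 92.
left: (56 − 69)²/69 = 169/69 = 2.449
straight: (64 − 46)²/46 = 324/46 = 7.043
right: (87 − 92)²/92 = 25/92 = 0.272
Sum = 9.76

9.76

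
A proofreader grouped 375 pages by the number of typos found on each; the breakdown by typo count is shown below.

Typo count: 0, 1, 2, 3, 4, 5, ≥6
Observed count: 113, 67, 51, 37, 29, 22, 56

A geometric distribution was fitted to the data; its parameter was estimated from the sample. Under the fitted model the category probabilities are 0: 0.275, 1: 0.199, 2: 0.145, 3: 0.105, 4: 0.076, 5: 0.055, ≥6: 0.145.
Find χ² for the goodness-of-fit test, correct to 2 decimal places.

Expected counts E_i = n·p_i: 375×0.275 = 103.125, 375×0.199 = 74.625, 375×0.145 = 54.375, 375×0.105 = 39.375, 375×0.076 = 28.5, 375×0.055 = 20.625, 375×0.145 = 54.375.
cat         O        E   (O−E)²/E
0         113  103.125      0.946
1          67   74.625      0.779
2          51   54.375      0.209
3          37   39.375      0.143
4          29     28.5      0.009
5          22   20.625      0.092
≥6         56   54.375      0.049
Sum = 2.23

2.23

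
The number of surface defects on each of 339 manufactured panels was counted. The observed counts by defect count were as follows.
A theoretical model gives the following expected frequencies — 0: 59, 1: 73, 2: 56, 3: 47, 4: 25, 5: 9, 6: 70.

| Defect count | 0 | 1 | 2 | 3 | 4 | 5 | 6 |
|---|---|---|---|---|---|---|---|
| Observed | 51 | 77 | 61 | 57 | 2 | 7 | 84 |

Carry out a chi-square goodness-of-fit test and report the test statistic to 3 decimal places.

28.282

χ² = (51−59)²/59 + (77−73)²/73 + (61−56)²/56 + (57−47)²/47 + (2−25)²/25 + (7−9)²/9 + (84−70)²/70
   = 1.0847 + 0.2192 + 0.4464 + 2.1277 + 21.1600 + 0.4444 + 2.8000
Sum = 28.282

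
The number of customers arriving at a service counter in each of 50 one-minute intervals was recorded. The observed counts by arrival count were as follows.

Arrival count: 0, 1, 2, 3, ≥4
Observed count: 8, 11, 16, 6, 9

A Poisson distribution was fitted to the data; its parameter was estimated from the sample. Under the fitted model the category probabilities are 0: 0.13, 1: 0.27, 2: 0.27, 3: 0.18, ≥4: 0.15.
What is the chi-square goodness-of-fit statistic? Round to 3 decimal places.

2.572

Expected counts E_i = n·p_i: 50×0.13 = 6.5, 50×0.27 = 13.5, 50×0.27 = 13.5, 50×0.18 = 9, 50×0.15 = 7.5.
cat         O        E   (O−E)²/E
0           8      6.5     0.3462
1          11     13.5     0.4630
2          16     13.5     0.4630
3           6        9     1.0000
≥4          9      7.5     0.3000
Sum = 2.572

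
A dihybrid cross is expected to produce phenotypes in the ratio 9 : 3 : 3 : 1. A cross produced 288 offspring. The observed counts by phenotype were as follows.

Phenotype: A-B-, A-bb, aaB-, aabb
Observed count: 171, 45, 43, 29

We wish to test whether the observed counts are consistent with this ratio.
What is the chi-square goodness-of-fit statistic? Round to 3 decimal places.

10.963

Ratio total = 16. Expected counts: 288×9/16 = 162, 288×3/16 = 54, 288×3/16 = 54, 288×1/16 = 18.
cat         O        E   (O−E)²/E
A-B-      171      162     0.5000
A-bb       45       54     1.5000
aaB-       43       54     2.2407
aabb       29       18     6.7222
Sum = 10.963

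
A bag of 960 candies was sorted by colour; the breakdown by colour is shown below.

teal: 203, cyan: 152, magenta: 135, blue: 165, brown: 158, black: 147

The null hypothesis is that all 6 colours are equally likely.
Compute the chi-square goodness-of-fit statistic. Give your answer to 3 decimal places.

Under H₀ each category has probability 1/6, so each expected count is 960/6 = 160.
teal: (203 − 160)²/160 = 1849/160 = 11.5563
cyan: (152 − 160)²/160 = 64/160 = 0.4000
magenta: (135 − 160)²/160 = 625/160 = 3.9063
blue: (165 − 160)²/160 = 25/160 = 0.1563
brown: (158 − 160)²/160 = 4/160 = 0.0250
black: (147 − 160)²/160 = 169/160 = 1.0563
Sum = 17.100

17.100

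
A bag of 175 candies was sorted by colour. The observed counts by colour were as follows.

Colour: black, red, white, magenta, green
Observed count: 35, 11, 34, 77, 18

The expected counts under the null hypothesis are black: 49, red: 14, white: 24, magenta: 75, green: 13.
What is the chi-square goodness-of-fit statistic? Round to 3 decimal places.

10.786

χ² = (35−49)²/49 + (11−14)²/14 + (34−24)²/24 + (77−75)²/75 + (18−13)²/13
   = 4.0000 + 0.6429 + 4.1667 + 0.0533 + 1.9231
Sum = 10.786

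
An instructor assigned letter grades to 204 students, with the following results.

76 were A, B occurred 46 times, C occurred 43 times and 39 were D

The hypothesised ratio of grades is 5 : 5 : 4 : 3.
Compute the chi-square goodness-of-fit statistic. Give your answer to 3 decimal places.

8.304

Ratio total = 17. Expected counts: 204×5/17 = 60, 204×5/17 = 60, 204×4/17 = 48, 204×3/17 = 36.
χ² = (76−60)²/60 + (46−60)²/60 + (43−48)²/48 + (39−36)²/36
   = 4.2667 + 3.2667 + 0.5208 + 0.2500
Sum = 8.304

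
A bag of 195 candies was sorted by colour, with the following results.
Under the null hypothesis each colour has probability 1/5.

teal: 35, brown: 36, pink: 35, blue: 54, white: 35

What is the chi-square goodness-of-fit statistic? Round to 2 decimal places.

7.23

Expected count for each of the 5 categories: 195/5 = 39.
χ² = (35−39)²/39 + (36−39)²/39 + (35−39)²/39 + (54−39)²/39 + (35−39)²/39
   = 0.410 + 0.231 + 0.410 + 5.769 + 0.410
Sum = 7.23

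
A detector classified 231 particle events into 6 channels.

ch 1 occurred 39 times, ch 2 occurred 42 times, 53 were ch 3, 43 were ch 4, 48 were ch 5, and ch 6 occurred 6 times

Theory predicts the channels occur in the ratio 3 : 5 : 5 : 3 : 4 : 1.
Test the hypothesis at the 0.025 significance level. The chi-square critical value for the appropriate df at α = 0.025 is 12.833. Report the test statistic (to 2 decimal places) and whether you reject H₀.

Ratio total = 21. Expected counts: 231×3/21 = 33, 231×5/21 = 55, 231×5/21 = 55, 231×3/21 = 33, 231×4/21 = 44, 231×1/21 = 11.
ch 1: (39 − 33)²/33 = 36/33 = 1.091
ch 2: (42 − 55)²/55 = 169/55 = 3.073
ch 3: (53 − 55)²/55 = 4/55 = 0.073
ch 4: (43 − 33)²/33 = 100/33 = 3.030
ch 5: (48 − 44)²/44 = 16/44 = 0.364
ch 6: (6 − 11)²/11 = 25/11 = 2.273
Sum = 9.90
df = 5. Since 9.90 < 12.833, we do not reject H₀.

9.90; do not reject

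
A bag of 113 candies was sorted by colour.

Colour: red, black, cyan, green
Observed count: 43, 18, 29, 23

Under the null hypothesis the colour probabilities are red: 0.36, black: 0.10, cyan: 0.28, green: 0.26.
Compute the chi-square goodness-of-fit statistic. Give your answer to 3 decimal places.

5.711

Expected counts E_i = n·p_i: 113×0.36 = 40.68, 113×0.10 = 11.3, 113×0.28 = 31.64, 113×0.26 = 29.38.
χ² = (43−40.68)²/40.68 + (18−11.3)²/11.3 + (29−31.64)²/31.64 + (23−29.38)²/29.38
   = 0.1323 + 3.9726 + 0.2203 + 1.3854
Sum = 5.711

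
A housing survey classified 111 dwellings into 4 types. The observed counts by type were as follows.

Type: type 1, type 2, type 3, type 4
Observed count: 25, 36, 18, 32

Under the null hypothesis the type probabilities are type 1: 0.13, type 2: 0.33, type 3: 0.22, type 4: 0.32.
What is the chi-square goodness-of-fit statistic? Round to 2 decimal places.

9.79

Expected counts E_i = n·p_i: 111×0.13 = 14.43, 111×0.33 = 36.63, 111×0.22 = 24.42, 111×0.32 = 35.52.
χ² = (25−14.43)²/14.43 + (36−36.63)²/36.63 + (18−24.42)²/24.42 + (32−35.52)²/35.52
   = 7.743 + 0.011 + 1.688 + 0.349
Sum = 9.79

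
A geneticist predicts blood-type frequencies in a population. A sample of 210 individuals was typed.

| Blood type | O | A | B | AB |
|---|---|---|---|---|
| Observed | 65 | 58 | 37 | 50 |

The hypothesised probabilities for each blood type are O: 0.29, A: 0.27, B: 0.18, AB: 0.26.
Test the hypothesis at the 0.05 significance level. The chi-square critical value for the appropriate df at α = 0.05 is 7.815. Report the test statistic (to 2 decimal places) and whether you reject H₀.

0.71; do not reject

Expected counts E_i = n·p_i: 210×0.29 = 60.9, 210×0.27 = 56.7, 210×0.18 = 37.8, 210×0.26 = 54.6.
χ² = (65−60.9)²/60.9 + (58−56.7)²/56.7 + (37−37.8)²/37.8 + (50−54.6)²/54.6
   = 0.276 + 0.030 + 0.017 + 0.388
Sum = 0.71
df = 3. Since 0.71 < 7.815, we do not reject H₀.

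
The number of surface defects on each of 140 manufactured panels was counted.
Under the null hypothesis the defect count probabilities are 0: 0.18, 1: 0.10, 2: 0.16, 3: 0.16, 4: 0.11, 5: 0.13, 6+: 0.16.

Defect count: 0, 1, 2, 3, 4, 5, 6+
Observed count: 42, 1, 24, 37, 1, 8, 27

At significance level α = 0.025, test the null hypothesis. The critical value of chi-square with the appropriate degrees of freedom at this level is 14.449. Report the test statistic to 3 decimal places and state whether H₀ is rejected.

53.028; reject

Expected counts E_i = n·p_i: 140×0.18 = 25.2, 140×0.10 = 14, 140×0.16 = 22.4, 140×0.16 = 22.4, 140×0.11 = 15.4, 140×0.13 = 18.2, 140×0.16 = 22.4.
0: (42 − 25.2)²/25.2 = 282.24/25.2 = 11.2000
1: (1 − 14)²/14 = 169/14 = 12.0714
2: (24 − 22.4)²/22.4 = 2.56/22.4 = 0.1143
3: (37 − 22.4)²/22.4 = 213.16/22.4 = 9.5161
4: (1 − 15.4)²/15.4 = 207.36/15.4 = 13.4649
5: (8 − 18.2)²/18.2 = 104.04/18.2 = 5.7165
6+: (27 − 22.4)²/22.4 = 21.16/22.4 = 0.9446
Sum = 53.028
df = 6. Since 53.028 > 14.449, we reject H₀.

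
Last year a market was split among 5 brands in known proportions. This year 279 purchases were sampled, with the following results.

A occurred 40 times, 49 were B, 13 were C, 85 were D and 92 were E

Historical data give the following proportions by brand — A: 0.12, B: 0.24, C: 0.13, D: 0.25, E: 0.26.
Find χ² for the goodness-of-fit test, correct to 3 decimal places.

29.571

Expected counts E_i = n·p_i: 279×0.12 = 33.48, 279×0.24 = 66.96, 279×0.13 = 36.27, 279×0.25 = 69.75, 279×0.26 = 72.54.
cat         O        E   (O−E)²/E
A          40    33.48     1.2697
B          49    66.96     4.8172
C          13    36.27    14.9295
D          85    69.75     3.3342
E          92    72.54     5.2205
Sum = 29.571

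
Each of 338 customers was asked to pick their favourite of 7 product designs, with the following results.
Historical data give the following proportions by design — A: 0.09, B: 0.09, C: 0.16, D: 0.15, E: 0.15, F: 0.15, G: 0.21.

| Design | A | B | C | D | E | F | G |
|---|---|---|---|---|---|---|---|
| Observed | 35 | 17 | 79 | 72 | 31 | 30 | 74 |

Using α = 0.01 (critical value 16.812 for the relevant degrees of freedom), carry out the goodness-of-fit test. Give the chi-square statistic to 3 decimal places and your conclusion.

43.276; reject

Expected counts E_i = n·p_i: 338×0.09 = 30.42, 338×0.09 = 30.42, 338×0.16 = 54.08, 338×0.15 = 50.7, 338×0.15 = 50.7, 338×0.15 = 50.7, 338×0.21 = 70.98.
χ² = (35−30.42)²/30.42 + (17−30.42)²/30.42 + (79−54.08)²/54.08 + (72−50.7)²/50.7 + (31−50.7)²/50.7 + (30−50.7)²/50.7 + (74−70.98)²/70.98
   = 0.6896 + 5.9203 + 11.4831 + 8.9485 + 7.6546 + 8.4515 + 0.1285
Sum = 43.276
df = 6. Since 43.276 > 16.812, we reject H₀.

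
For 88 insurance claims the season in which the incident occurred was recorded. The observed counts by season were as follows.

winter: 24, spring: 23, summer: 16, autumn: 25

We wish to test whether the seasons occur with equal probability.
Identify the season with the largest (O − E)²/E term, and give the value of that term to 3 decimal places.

summer, 1.636

Expected count for each of the 4 categories: 88/4 = 22.
winter: (24 − 22)²/22 = 4/22 = 0.1818
spring: (23 − 22)²/22 = 1/22 = 0.0455
summer: (16 − 22)²/22 = 36/22 = 1.6364
autumn: (25 − 22)²/22 = 9/22 = 0.4091
The largest term is for summer: 1.636.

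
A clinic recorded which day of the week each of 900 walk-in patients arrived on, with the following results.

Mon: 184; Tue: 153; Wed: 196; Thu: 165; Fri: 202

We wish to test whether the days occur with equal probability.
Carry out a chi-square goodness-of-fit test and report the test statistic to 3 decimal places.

9.500

Expected count for each of the 5 categories: 900/5 = 180.
χ² = (184−180)²/180 + (153−180)²/180 + (196−180)²/180 + (165−180)²/180 + (202−180)²/180
   = 0.0889 + 4.0500 + 1.4222 + 1.2500 + 2.6889
Sum = 9.500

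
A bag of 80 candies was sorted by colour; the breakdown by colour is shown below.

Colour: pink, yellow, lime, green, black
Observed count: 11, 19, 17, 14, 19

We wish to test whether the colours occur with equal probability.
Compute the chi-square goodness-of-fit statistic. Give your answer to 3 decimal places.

Expected count for each of the 5 categories: 80/5 = 16.
pink: (11 − 16)²/16 = 25/16 = 1.5625
yellow: (19 − 16)²/16 = 9/16 = 0.5625
lime: (17 − 16)²/16 = 1/16 = 0.0625
green: (14 − 16)²/16 = 4/16 = 0.2500
black: (19 − 16)²/16 = 9/16 = 0.5625
Sum = 3.000

3.000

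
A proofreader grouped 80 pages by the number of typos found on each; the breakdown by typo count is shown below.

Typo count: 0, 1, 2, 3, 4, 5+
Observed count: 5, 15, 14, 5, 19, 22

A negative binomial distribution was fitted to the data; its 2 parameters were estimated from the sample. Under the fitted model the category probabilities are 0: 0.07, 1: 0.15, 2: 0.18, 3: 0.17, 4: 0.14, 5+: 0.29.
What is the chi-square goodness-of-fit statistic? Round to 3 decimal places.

Expected counts E_i = n·p_i: 80×0.07 = 5.6, 80×0.15 = 12, 80×0.18 = 14.4, 80×0.17 = 13.6, 80×0.14 = 11.2, 80×0.29 = 23.2.
0: (5 − 5.6)²/5.6 = 0.36/5.6 = 0.0643
1: (15 − 12)²/12 = 9/12 = 0.7500
2: (14 − 14.4)²/14.4 = 0.16/14.4 = 0.0111
3: (5 − 13.6)²/13.6 = 73.96/13.6 = 5.4382
4: (19 − 11.2)²/11.2 = 60.84/11.2 = 5.4321
5+: (22 − 23.2)²/23.2 = 1.44/23.2 = 0.0621
Sum = 11.758

11.758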